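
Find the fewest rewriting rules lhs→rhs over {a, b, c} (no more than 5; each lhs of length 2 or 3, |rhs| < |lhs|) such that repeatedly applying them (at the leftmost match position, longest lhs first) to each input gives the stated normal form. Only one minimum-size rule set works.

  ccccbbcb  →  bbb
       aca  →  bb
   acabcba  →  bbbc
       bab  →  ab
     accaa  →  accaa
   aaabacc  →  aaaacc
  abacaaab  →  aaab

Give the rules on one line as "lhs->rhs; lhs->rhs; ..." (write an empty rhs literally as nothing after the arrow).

aca->bb; ba->a; cb->b; cba->c

  | ccccbbcb => cccbbcb => ccbbcb => cbbcb => bbcb => bbb
  | aca => bb
  | acabcba => bbbcba => bbbc
  | bab => ab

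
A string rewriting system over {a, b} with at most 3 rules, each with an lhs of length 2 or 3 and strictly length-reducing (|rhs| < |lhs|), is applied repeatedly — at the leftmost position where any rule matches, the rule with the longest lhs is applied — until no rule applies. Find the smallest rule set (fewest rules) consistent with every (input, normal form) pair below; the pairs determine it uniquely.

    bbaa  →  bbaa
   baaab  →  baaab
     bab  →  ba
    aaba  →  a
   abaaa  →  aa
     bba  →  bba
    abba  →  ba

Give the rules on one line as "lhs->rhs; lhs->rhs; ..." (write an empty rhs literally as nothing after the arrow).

  | bbaa
  | baaab
  | bab => ba
  | aaba => a

aba->; abb->b; bab->ba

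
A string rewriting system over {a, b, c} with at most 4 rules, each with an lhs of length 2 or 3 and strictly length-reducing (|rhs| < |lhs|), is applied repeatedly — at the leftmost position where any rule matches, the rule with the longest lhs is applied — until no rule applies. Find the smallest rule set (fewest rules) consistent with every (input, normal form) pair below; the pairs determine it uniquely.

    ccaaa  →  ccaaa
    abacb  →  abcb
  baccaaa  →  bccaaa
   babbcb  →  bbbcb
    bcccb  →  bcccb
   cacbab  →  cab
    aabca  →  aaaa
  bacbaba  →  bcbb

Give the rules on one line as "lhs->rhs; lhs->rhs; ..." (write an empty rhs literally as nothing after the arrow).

acb->; ba->b; bca->aa

  | ccaaa
  | abacb => abcb
  | baccaaa => bccaaa
  | babbcb => bbbcb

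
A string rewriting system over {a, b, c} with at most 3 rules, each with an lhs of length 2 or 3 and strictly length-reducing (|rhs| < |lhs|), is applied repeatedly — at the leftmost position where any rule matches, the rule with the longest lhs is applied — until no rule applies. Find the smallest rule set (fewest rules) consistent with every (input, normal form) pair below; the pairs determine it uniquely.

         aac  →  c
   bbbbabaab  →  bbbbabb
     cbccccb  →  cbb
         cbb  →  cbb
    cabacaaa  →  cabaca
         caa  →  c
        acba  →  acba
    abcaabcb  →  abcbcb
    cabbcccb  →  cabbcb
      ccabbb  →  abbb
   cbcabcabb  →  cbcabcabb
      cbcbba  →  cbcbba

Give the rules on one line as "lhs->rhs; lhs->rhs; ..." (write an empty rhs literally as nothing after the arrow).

aa->; cc->

  | aac => c
  | bbbbabaab => bbbbabb
  | cbccccb => cbccb => cbb
  | cbb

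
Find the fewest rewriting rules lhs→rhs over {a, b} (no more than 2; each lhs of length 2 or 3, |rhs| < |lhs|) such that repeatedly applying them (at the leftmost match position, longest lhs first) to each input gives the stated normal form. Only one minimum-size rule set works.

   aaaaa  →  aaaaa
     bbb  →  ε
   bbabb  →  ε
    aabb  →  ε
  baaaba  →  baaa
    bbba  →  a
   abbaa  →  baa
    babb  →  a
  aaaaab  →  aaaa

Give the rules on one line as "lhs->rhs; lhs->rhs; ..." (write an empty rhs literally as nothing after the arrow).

ab->; bb->a

  | aaaaa
  | bbb => ab => ε
  | bbabb => aabb => ab => ε
  | aabb => ab => ε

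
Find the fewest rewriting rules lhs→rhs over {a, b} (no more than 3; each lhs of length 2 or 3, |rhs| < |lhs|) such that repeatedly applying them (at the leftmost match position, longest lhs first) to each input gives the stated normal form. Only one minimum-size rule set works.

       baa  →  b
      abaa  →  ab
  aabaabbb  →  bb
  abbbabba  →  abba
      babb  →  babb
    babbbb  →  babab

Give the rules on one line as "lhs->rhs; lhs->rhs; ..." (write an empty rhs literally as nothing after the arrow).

  | baa => b
  | abaa => ab
  | aabaabbb => aabbb => bb
  | abbbabba => abaabba => abba

aa->; aab->; bbb->ba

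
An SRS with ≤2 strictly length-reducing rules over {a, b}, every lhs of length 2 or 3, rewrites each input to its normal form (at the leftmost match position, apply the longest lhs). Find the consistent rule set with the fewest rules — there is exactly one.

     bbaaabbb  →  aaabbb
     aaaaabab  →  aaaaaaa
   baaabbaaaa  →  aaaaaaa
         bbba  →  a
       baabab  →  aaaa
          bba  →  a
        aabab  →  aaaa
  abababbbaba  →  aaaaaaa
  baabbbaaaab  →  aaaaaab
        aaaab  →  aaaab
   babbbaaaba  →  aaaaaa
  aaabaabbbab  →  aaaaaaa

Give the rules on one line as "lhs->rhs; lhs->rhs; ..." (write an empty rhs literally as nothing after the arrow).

ba->a; bab->aa

  | bbaaabbb => baaabbb => aaabbb
  | aaaaabab => aaaaaaa
  | baaabbaaaa => aaabbaaaa => aaabaaaa => aaaaaaa
  | bbba => bba => ba => a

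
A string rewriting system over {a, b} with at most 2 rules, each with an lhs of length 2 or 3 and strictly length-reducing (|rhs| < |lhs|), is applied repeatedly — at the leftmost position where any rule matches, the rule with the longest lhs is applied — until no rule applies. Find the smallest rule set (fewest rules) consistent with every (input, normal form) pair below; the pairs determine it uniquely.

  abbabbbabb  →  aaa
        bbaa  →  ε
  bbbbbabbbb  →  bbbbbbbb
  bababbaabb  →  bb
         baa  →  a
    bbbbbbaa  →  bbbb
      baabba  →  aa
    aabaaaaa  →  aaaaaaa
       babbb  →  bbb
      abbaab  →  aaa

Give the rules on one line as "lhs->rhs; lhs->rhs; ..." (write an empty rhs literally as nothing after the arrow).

  | abbabbbabb => ababbbabb => aabbbabb => aabbabb => aababb => aaabb => aaab => aaa
  | bbaa => ba => ε
  | bbbbbabbbb => bbbbbbbb
  | bababbaabb => babbaabb => bbaabb => babb => bb

ab->a; ba->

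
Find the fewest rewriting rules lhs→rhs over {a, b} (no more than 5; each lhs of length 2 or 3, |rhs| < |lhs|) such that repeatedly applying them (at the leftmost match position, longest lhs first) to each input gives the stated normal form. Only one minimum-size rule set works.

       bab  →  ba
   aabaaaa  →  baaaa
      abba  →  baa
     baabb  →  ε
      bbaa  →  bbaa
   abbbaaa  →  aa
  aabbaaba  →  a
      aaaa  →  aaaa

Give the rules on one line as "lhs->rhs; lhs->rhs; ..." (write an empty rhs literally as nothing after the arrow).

  | bab => ba
  | aabaaaa => abbaaa => baaaa
  | abba => baa
  | baabb => baba => bbb => ε

ab->a; aba->bb; abb->ba; bbb->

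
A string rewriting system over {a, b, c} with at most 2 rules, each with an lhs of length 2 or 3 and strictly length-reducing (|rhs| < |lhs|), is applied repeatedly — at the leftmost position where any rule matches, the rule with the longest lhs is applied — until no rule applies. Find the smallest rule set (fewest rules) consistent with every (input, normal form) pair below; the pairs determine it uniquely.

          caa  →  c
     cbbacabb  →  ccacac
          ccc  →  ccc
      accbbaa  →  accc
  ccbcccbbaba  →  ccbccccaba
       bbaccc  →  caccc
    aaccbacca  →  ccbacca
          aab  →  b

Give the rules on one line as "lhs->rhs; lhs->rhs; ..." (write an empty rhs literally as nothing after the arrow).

  | caa => c
  | cbbacabb => ccacabb => ccacac
  | ccc
  | accbbaa => acccaa => accc

aa->; bb->c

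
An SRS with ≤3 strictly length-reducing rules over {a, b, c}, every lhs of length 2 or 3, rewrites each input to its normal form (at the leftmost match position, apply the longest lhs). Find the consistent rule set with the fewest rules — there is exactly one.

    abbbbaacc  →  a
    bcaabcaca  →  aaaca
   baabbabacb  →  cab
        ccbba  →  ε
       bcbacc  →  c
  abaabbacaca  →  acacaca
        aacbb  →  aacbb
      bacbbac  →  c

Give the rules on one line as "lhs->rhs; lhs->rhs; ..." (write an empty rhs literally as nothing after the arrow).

  | abbbbaacc => abbbcacc => abbacc => abccc => acc => a
  | bcaabcaca => aabcaca => aaaca
  | baabbabacb => cabbabacb => cabcbacb => cabacb => caccb => cab
  | ccbba => bba => bc => ε

ba->c; bc->; cc->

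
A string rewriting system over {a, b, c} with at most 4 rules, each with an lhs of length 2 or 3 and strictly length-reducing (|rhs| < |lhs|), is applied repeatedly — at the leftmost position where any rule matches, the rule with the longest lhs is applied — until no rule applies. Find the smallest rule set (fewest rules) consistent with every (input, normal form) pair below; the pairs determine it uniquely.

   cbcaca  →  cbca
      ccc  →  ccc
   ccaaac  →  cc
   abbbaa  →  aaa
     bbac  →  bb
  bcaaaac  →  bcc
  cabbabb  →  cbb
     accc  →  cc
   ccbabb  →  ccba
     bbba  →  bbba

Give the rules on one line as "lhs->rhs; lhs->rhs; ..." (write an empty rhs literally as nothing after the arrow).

  | cbcaca => cbca
  | ccc
  | ccaaac => ccac => cc
  | abbbaa => abbaa => abaa => aaa

ab->a; ac->; caa->c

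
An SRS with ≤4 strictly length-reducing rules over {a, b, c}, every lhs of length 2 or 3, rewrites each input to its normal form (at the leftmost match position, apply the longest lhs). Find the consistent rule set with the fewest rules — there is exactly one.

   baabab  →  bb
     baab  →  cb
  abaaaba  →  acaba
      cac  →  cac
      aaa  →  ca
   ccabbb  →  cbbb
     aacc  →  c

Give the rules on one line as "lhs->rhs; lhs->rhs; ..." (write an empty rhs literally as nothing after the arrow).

aa->c; bab->cb; bc->c; cc->b

  | baabab => bcbab => cbab => ccb => bb
  | baab => bcb => cb
  | abaaaba => abcaba => acaba
  | cac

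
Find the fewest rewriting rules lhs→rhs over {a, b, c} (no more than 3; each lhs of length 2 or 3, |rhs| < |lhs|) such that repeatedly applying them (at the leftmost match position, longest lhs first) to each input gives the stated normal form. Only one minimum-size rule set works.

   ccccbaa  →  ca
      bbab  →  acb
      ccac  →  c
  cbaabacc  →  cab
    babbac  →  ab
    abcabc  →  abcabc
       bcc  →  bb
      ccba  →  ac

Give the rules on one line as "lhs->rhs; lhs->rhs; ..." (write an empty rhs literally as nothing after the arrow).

ba->; bba->ac; cc->b

  | ccccbaa => bccbaa => bbbaa => baca => ca
  | bbab => acb
  | ccac => bac => c
  | cbaabacc => cabacc => cacc => cab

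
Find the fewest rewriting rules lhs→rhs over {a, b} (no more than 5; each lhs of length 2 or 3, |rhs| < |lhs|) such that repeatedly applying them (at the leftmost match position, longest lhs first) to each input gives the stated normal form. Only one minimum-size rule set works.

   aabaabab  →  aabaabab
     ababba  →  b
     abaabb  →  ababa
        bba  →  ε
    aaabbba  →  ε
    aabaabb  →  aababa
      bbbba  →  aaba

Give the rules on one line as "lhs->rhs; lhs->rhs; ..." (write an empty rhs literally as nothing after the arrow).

aaa->; abb->ba; bba->; bbb->aa

  | aabaabab
  | ababba => abbaa => baaa => b
  | abaabb => ababa
  | bba => ε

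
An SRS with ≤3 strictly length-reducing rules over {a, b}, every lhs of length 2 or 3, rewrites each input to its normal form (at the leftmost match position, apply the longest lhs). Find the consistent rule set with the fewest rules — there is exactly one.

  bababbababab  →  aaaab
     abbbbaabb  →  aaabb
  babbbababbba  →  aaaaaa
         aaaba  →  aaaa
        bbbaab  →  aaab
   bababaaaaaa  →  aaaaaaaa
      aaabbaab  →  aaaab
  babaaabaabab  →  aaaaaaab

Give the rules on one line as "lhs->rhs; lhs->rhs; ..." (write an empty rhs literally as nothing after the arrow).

  | bababbababab => ababbababab => aabbababab => aababab => aaabab => aaaab
  | abbbbaabb => aabbaabb => aaabb
  | babbbababbba => abbbababbba => aabababbba => aaababbba => aaaabbba => aaaaaba => aaaaaa
  | aaaba => aaaa

ba->a; bba->; bbb->ab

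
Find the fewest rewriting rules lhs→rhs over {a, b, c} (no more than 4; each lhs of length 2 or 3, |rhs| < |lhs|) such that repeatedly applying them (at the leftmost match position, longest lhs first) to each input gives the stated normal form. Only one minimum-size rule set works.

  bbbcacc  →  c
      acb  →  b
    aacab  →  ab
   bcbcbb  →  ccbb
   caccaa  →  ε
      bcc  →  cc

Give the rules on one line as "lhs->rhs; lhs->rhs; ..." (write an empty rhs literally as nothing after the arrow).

aa->; ac->; bc->c; ca->a

  | bbbcacc => bbcacc => bcacc => cacc => acc => c
  | acb => b
  | aacab => cab => ab
  | bcbcbb => cbcbb => ccbb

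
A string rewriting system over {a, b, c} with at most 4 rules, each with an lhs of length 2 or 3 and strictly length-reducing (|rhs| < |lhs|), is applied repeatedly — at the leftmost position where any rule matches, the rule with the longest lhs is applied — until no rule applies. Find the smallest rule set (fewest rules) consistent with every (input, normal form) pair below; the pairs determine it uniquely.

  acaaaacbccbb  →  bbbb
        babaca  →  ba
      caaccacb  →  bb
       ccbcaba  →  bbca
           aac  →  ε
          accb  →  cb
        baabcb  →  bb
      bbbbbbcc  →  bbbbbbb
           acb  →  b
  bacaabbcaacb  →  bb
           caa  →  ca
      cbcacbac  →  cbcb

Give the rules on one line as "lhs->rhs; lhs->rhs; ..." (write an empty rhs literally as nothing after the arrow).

aa->a; ab->a; ac->; cc->b

  | acaaaacbccbb => aaaacbccbb => aaacbccbb => aacbccbb => acbccbb => bccbb => bbbb
  | babaca => baaca => baca => ba
  | caaccacb => caccacb => ccacb => bacb => bb
  | ccbcaba => bbcaba => bbcaa => bbca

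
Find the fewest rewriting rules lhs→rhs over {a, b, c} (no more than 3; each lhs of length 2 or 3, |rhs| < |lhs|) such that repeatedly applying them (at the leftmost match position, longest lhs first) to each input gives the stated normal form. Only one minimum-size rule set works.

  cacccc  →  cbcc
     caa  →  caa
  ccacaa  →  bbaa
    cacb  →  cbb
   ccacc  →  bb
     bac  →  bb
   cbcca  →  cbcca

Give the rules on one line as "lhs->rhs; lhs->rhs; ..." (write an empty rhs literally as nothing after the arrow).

  | cacccc => cbcc
  | caa
  | ccacaa => ccbaa => bbaa
  | cacb => cbb

ac->b; acc->b; ccb->bb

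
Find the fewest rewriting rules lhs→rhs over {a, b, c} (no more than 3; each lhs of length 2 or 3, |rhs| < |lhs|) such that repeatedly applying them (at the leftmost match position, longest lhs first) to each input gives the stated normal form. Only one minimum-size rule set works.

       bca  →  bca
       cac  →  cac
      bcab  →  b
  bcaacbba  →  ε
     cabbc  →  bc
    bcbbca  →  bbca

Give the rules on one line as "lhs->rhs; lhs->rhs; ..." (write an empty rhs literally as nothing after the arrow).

ab->b; ba->; cb->

  | bca
  | cac
  | bcab => bcb => b
  | bcaacbba => bcaaba => bcaba => bcba => ba => ε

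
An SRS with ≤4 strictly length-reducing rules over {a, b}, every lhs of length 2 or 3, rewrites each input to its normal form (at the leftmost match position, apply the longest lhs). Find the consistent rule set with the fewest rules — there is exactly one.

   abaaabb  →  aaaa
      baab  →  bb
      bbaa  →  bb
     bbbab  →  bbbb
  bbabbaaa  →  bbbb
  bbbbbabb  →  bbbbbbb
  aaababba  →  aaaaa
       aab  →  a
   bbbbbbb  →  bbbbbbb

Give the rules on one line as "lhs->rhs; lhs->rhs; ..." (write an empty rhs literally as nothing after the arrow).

ab->; abb->aa; ba->b

  | abaaabb => aaabb => aaaa
  | baab => bab => bb
  | bbaa => bba => bb
  | bbbab => bbbb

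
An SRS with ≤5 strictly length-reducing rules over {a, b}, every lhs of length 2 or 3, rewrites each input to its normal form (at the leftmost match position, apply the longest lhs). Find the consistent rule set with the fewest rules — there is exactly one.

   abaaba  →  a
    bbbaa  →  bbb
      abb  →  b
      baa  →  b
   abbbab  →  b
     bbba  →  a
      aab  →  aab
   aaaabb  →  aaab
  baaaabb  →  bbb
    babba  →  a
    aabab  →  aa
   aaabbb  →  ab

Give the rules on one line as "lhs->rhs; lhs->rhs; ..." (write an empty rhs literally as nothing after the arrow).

  | abaaba => abba => ba => a
  | bbbaa => bbb
  | abb => b
  | baa => b

abb->b; ba->a; baa->b; bab->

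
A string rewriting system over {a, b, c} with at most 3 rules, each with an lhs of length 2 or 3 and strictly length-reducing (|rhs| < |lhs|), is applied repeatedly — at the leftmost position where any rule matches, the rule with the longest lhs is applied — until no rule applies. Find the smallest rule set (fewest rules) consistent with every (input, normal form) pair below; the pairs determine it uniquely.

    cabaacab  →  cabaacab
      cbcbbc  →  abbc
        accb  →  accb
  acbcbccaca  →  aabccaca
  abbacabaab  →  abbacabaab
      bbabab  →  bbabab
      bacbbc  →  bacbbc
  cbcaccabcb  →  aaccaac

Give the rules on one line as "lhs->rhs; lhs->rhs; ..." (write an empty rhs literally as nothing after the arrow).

  | cabaacab
  | cbcbbc => abbc
  | accb
  | acbcbccaca => aabccaca

bcb->ac; cbc->a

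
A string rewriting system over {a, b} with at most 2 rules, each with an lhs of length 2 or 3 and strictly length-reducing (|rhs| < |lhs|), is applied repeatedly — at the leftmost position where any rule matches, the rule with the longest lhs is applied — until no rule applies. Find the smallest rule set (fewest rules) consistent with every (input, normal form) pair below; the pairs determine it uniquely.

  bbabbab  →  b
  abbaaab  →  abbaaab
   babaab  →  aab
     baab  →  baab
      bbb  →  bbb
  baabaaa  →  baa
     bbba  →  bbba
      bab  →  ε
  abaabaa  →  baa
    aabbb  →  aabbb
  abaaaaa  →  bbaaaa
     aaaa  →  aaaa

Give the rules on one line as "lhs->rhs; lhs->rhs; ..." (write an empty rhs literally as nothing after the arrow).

aba->bb; bab->

  | bbabbab => bbab => b
  | abbaaab
  | babaab => aab
  | baab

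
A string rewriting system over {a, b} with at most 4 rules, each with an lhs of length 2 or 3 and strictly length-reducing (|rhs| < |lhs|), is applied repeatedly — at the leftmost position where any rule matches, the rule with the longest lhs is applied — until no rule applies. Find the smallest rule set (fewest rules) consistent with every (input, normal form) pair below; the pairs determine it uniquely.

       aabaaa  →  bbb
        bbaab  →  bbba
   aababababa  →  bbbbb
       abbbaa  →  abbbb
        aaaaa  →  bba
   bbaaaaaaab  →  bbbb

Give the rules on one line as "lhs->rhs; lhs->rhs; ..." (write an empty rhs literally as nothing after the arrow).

aa->b; aab->ba; bab->

  | aabaaa => baaaa => bbaa => bbb
  | bbaab => bbba
  | aababababa => baabababa => bbaababa => bbbaaba => bbbbaa => bbbbb
  | abbbaa => abbbb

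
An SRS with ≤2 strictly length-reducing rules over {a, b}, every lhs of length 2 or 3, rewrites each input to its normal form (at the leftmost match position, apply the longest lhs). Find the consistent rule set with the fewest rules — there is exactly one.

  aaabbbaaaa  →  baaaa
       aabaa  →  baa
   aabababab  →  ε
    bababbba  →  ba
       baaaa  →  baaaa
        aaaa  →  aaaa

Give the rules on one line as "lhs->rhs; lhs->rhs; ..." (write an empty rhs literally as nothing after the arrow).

  | aaabbbaaaa => aabbbaaaa => abbbaaaa => bbbaaaa => baaaa
  | aabaa => abaa => baa
  | aabababab => abababab => bababab => bbabab => abab => bab => bb => ε
  | bababbba => bbabbba => abbba => bbba => ba

ab->b; bb->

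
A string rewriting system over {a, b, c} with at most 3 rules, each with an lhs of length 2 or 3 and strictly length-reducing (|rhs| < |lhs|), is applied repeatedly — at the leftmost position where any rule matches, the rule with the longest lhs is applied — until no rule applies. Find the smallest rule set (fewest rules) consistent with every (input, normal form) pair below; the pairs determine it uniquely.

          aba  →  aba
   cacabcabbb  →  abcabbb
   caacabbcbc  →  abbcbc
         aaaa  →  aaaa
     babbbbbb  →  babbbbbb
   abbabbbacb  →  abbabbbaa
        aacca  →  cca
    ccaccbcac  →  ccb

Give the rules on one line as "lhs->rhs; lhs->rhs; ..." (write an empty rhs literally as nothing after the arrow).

ac->c; acb->aa; cac->

  | aba
  | cacabcabbb => abcabbb
  | caacabbcbc => cacabbcbc => abbcbc
  | aaaa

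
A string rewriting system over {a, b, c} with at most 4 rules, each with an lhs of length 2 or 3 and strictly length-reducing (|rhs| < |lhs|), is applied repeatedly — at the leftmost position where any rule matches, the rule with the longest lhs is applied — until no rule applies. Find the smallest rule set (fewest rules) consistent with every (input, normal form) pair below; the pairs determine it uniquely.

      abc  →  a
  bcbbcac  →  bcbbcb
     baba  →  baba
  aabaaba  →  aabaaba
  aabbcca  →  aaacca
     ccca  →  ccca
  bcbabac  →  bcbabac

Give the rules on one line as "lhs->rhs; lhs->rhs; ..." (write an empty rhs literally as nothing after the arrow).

abb->aa; abc->a; cac->cb

  | abc => a
  | bcbbcac => bcbbcb
  | baba
  | aabaaba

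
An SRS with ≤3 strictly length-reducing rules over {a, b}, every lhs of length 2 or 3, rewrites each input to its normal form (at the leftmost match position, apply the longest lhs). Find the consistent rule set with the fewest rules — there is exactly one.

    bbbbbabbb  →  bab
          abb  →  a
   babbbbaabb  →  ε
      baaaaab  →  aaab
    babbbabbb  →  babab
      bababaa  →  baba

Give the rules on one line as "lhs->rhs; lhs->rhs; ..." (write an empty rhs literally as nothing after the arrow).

baa->; bb->; bba->

  | bbbbbabbb => bbbabbb => babbb => bab
  | abb => a
  | babbbbaabb => babbaabb => baabb => bb => ε
  | baaaaab => aaab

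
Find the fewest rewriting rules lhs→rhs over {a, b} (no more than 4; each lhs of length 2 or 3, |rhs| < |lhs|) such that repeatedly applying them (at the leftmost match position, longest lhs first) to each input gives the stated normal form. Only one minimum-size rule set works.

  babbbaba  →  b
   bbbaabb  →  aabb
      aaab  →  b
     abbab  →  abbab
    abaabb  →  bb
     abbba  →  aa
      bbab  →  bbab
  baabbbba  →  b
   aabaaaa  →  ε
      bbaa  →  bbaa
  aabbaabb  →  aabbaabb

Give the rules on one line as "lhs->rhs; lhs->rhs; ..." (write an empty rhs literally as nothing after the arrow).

aaa->; aba->aa; bbb->

  | babbbaba => baaba => baaa => b
  | bbbaabb => aabb
  | aaab => b
  | abbab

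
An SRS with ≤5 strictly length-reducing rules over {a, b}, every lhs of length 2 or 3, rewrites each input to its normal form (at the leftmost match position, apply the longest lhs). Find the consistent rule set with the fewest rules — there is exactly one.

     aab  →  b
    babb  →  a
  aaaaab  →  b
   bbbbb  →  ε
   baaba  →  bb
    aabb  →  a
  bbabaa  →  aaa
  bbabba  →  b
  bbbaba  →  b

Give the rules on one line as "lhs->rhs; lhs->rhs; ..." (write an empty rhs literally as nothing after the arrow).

ab->b; abb->; ba->b; bbb->a

  | aab => ab => b
  | babb => bbb => a
  | aaaaab => aaaab => aaab => aab => ab => b
  | bbbbb => abb => ε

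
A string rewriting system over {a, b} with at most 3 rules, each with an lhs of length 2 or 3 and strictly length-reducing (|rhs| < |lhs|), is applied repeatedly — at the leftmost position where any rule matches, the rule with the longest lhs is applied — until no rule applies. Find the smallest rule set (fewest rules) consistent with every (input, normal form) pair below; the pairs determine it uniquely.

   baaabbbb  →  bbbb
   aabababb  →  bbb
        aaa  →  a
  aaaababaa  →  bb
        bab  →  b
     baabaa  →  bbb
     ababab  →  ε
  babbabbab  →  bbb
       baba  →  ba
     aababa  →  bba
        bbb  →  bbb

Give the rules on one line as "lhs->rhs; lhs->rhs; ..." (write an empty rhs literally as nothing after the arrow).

aa->; aab->bb; ab->

  | baaabbbb => babbbb => bbbb
  | aabababb => bbababb => bbabb => bbb
  | aaa => a
  | aaaababaa => aababaa => bbabaa => bbaa => bb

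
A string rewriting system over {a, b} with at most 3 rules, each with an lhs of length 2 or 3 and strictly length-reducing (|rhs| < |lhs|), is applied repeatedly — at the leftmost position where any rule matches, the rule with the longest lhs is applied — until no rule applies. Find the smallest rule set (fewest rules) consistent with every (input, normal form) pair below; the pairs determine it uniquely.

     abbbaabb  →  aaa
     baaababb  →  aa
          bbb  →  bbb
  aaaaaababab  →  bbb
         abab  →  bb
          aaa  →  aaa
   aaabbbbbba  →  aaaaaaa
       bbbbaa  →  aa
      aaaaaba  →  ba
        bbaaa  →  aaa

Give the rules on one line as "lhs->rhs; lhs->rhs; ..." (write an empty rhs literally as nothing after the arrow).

ab->b; abb->aa; baa->aa

  | abbbaabb => aabaabb => abaabb => baabb => aabb => aaa
  | baaababb => aaababb => aababb => ababb => babb => baa => aa
  | bbb
  | aaaaaababab => aaaaababab => aaaababab => aaababab => aababab => ababab => babab => bbab => bbb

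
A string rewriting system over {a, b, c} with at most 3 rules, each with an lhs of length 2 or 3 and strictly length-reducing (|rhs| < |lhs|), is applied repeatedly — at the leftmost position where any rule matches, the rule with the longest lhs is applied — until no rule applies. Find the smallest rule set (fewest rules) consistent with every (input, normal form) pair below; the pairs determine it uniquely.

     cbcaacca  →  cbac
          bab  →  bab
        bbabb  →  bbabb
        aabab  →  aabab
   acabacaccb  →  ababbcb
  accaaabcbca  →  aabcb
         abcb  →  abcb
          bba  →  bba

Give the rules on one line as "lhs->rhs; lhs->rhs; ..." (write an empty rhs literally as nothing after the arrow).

ca->; cac->bb

  | cbcaacca => cbacca => cbac
  | bab
  | bbabb
  | aabab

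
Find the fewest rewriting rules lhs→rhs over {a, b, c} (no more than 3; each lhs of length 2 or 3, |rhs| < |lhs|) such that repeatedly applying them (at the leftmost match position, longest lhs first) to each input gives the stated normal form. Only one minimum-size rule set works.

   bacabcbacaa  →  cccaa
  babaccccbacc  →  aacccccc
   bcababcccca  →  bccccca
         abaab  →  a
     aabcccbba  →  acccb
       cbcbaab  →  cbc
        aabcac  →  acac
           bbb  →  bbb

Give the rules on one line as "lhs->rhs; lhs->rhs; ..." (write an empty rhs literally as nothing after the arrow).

  | bacabcbacaa => cabcbacaa => ccbacaa => cccaa
  | babaccccbacc => aaccccbacc => aacccccc
  | bcababcccca => bcabcccca => bccccca
  | abaab => aab => a

ab->; ba->; bab->a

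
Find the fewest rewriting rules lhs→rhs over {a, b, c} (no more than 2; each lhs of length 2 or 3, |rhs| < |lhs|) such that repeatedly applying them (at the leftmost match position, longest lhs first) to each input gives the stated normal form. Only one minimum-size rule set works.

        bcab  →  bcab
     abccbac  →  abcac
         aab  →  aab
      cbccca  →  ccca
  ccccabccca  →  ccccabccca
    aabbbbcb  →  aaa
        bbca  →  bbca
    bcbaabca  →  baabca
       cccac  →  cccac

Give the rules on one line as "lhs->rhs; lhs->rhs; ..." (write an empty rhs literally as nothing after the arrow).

bbb->ac; cb->

  | bcab
  | abccbac => abcac
  | aab
  | cbccca => ccca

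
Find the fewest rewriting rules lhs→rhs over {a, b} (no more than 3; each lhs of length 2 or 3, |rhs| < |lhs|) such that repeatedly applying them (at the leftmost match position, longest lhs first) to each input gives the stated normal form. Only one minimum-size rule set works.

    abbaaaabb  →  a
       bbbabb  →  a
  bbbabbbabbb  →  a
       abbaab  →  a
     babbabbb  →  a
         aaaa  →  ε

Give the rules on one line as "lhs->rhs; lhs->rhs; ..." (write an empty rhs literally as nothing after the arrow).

  | abbaaaabb => abaaaabb => aaaaabb => aaabb => abb => ab => a
  | bbbabb => ababb => aabb => bb => a
  | bbbabbbabbb => ababbbabbb => aabbbabbb => bbbabbb => ababbb => aabbb => bbb => ab => a
  | abbaab => abaab => aaab => ab => a

aa->; ab->a; bb->a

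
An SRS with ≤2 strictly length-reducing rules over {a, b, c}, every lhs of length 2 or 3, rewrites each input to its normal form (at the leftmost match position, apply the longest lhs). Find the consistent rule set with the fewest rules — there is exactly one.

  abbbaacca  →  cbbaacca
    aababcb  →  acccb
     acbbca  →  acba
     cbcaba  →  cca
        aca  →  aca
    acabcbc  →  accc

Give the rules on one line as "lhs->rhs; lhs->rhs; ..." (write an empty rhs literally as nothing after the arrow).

  | abbbaacca => cbbaacca
  | aababcb => acabcb => acccb
  | acbbca => acba
  | cbcaba => caba => cca

ab->c; bc->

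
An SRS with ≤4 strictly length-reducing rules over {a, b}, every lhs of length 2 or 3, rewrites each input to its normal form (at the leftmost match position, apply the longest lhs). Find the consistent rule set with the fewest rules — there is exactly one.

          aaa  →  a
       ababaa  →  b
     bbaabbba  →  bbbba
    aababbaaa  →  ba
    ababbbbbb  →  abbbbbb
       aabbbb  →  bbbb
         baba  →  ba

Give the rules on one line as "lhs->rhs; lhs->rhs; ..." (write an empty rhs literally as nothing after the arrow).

  | aaa => a
  | ababaa => abaa => aab => b
  | bbaabbba => babbbba => bbbba
  | aababbaaa => babbaaa => bbaaa => baba => ba

aa->; baa->ab; bab->b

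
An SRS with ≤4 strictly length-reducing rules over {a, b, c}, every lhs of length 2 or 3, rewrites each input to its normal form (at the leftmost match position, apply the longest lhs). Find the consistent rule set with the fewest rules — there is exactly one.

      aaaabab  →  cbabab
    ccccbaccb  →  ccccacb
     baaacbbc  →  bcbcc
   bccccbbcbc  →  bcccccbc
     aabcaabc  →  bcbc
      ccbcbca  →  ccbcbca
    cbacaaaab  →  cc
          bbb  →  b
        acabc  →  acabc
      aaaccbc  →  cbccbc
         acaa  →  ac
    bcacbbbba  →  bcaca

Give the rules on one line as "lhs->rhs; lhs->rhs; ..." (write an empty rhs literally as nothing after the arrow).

  | aaaabab => cbabab
  | ccccbaccb => ccccacb
  | baaacbbc => bcbcbbc => bcbcc
  | bccccbbcbc => bcccccbc

aa->; aaa->cb; bac->a; bb->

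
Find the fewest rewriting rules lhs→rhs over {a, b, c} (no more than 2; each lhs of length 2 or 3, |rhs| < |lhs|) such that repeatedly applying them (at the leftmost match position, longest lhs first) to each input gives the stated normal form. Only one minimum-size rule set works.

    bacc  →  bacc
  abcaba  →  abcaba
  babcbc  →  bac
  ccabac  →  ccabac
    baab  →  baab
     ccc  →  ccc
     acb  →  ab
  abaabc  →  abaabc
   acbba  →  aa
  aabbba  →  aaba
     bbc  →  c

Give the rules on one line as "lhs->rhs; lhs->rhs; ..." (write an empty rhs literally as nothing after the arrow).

bb->; cb->b

  | bacc
  | abcaba
  | babcbc => babbc => bac
  | ccabac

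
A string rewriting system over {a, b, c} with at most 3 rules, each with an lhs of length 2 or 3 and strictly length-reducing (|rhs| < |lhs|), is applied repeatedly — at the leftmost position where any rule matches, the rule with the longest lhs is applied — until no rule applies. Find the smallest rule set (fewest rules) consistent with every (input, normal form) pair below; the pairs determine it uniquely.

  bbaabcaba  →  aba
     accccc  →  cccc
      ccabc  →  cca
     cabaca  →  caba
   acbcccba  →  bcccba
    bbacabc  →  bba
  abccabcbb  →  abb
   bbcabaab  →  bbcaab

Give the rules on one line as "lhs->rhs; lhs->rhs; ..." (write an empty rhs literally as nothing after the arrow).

abc->a; ac->; baa->a

  | bbaabcaba => babcaba => baaba => aba
  | accccc => cccc
  | ccabc => cca
  | cabaca => caba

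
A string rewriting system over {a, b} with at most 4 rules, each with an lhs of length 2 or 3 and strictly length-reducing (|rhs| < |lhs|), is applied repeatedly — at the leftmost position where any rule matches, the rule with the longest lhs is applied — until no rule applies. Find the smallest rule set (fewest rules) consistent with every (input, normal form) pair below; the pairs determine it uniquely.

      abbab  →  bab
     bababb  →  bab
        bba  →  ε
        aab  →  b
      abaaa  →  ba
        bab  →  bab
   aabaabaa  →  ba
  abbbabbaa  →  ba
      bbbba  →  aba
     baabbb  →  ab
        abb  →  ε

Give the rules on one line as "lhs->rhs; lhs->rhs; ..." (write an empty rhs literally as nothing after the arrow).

aa->; aaa->ba; bb->a; bbb->a

  | abbab => aaab => bab
  | bababb => babaa => bab
  | bba => aa => ε
  | aab => b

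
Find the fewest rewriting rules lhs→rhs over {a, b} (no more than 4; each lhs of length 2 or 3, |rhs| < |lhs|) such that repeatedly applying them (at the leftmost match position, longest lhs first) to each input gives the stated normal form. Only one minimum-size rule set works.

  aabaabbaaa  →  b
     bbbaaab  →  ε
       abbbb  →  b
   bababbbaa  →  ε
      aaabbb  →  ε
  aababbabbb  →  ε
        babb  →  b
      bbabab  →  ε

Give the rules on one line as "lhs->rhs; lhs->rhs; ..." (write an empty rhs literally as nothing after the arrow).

aa->; ab->; ba->b; bb->

  | aabaabbaaa => baabbaaa => babbaaa => bbbaaa => baaa => baa => ba => b
  | bbbaaab => baaab => baab => bab => bb => ε
  | abbbb => bbb => b
  | bababbbaa => bbabbbaa => abbbaa => bbaa => aa => ε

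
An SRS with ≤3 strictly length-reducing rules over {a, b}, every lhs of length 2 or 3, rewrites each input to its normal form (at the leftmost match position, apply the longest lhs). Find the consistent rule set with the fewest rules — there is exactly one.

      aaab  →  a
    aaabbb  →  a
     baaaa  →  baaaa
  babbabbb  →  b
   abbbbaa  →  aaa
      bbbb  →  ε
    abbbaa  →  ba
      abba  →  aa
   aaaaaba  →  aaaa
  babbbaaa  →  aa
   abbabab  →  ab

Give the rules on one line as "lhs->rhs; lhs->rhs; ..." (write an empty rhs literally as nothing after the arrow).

aab->; aba->b; bb->

  | aaab => a
  | aaabbb => abb => a
  | baaaa
  | babbabbb => baabbb => bbb => b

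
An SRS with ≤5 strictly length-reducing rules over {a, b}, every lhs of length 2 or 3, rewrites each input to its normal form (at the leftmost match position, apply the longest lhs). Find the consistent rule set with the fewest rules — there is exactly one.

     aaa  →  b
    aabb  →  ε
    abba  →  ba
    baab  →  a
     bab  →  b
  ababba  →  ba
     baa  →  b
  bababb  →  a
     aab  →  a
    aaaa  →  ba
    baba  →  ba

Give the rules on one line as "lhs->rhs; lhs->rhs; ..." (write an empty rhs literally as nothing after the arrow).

  | aaa => b
  | aabb => ab => ε
  | abba => ba
  | baab => bb => a

aaa->b; ab->; baa->b; bb->a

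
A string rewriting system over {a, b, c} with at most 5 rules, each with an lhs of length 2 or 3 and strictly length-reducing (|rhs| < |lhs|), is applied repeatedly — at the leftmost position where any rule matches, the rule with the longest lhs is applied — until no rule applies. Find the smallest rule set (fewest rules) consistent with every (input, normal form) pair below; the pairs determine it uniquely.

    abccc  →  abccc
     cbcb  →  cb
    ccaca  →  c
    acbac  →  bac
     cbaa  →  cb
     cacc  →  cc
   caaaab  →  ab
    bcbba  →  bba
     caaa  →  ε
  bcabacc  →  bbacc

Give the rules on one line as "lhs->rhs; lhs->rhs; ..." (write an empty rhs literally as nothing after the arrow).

  | abccc
  | cbcb => cb
  | ccaca => cca => c
  | acbac => bac

aa->; acb->b; bcb->b; ca->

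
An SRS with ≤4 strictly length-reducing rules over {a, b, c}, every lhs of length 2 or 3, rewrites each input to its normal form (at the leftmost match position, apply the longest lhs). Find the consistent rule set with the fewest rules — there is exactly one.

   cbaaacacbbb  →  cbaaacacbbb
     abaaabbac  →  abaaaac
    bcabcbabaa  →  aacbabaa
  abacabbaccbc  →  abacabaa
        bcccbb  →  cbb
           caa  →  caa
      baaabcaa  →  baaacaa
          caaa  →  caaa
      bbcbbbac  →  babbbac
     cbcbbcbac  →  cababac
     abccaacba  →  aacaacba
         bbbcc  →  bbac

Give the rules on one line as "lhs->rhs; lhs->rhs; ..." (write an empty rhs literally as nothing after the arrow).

  | cbaaacacbbb
  | abaaabbac => abaaabac => abaaaac
  | bcabcbabaa => aabcbabaa => aacbabaa
  | abacabbaccbc => abacabbcbc => abacababc => abacabaa

aab->aa; acc->c; bc->a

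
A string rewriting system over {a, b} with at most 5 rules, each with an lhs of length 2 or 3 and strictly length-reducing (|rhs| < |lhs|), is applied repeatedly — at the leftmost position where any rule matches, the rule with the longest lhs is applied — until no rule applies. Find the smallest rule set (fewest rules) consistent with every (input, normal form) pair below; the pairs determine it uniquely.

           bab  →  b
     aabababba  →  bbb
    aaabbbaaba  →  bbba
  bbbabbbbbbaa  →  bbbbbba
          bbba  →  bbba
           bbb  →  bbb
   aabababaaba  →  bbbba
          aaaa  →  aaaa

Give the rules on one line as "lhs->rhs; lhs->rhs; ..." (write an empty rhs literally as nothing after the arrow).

  | bab => b
  | aabababba => abababba => bababba => bbabba => bbbaa => bbb
  | aaabbbaaba => aababaaba => ababaaba => babaaba => bbaaba => bbba
  | bbbabbbbbbaa => bbbbabbbbaa => bbbbbabbaa => bbbbbbaaa => bbbbbba

ab->; aba->ba; abb->ba; baa->b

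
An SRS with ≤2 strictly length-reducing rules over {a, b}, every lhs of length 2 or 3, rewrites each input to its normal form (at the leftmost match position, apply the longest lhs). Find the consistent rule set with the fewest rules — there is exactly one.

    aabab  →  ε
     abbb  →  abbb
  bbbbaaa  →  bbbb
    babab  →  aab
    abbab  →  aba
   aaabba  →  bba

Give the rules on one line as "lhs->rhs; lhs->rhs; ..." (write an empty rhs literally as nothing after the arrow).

aaa->; bab->a

  | aabab => aaa => ε
  | abbb
  | bbbbaaa => bbbb
  | babab => aab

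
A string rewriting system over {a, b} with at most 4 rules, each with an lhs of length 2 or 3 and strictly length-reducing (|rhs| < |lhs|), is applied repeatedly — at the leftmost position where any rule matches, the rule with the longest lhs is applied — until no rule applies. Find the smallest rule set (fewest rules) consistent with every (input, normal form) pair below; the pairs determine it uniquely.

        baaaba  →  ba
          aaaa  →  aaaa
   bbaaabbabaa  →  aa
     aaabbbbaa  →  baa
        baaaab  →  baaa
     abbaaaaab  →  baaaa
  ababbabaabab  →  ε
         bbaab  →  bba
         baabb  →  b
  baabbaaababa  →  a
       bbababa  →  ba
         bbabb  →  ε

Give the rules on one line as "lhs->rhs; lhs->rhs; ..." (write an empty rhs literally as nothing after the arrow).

  | baaaba => baab => ba
  | aaaa
  | bbaaabbabaa => bbaababaa => bbabbaa => bbbaa => aa
  | aaabbbbaa => aabbbaa => abbaa => baa

ab->; aba->b; bbb->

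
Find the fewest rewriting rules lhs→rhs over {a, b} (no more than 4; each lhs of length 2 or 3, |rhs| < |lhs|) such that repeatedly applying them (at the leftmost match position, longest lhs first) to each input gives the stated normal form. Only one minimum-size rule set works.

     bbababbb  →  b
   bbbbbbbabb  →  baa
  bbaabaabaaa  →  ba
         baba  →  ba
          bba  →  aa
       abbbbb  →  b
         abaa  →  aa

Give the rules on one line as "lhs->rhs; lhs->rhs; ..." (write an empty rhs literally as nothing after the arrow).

aaa->; aba->a; bb->a

  | bbababbb => aababbb => aabbb => aaab => b
  | bbbbbbbabb => abbbbbabb => aabbbabb => aaababb => babb => baa
  | bbaabaabaaa => aaabaabaaa => baabaaa => baaaa => ba
  | baba => ba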